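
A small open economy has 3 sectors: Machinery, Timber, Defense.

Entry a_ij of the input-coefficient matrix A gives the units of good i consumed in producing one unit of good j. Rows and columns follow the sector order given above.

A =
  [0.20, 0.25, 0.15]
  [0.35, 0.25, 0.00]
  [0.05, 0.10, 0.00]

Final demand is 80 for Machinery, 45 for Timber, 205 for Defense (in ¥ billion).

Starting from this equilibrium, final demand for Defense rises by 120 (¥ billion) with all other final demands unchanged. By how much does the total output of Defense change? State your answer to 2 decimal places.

Δx_3 = 122.60

I − A =
  [   0.80    -0.25    -0.15]
  [  -0.35     0.75     0.00]
  [  -0.05    -0.10     1.00]
Cofactors of I−A, C_ij = (−1)^(i+j)·(minor ij) (rows/columns in the sector order above):
  C_11 = (0.75)(1.00) − (0.00)(-0.10) = 0.7500
  C_12 = −[(-0.35)(1.00) − (0.00)(-0.05)] = 0.3500
  C_13 = (-0.35)(-0.10) − (0.75)(-0.05) = 0.0725
  C_21 = −[(-0.25)(1.00) − (-0.15)(-0.10)] = 0.2650
  C_22 = (0.80)(1.00) − (-0.15)(-0.05) = 0.7925
  C_23 = −[(0.80)(-0.10) − (-0.25)(-0.05)] = 0.0925
  C_31 = (-0.25)(0.00) − (-0.15)(0.75) = 0.1125
  C_32 = −[(0.80)(0.00) − (-0.15)(-0.35)] = 0.0525
  C_33 = (0.80)(0.75) − (-0.25)(-0.35) = 0.5125
det(I−A) = Σ_j (I−A)_1j·C_1j = (0.80)(0.7500) + (-0.25)(0.3500) + (-0.15)(0.0725) = 0.501625
adj(I−A) = Cᵀ =
  [ 0.7500   0.2650   0.1125]
  [ 0.3500   0.7925   0.0525]
  [ 0.0725   0.0925   0.5125]
(I − A)⁻¹ = adj(I−A) / det(I−A) ≈
  [   1.4951     0.5283     0.2243]
  [   0.6977     1.5799     0.1047]
  [   0.1445     0.1844     1.0217]
Δx = (I − A)⁻¹ Δd with Δd having +120 in the Defense component and 0 elsewhere.
So Δx_3 = L_33 · (+120), where L_33 = adj(I−A)_33 / det(I−A) = 0.5125 / 0.501625.
Δx_3 = 0.5125 × (+120) / 0.501625 = 61.50 / 0.501625 ≈ 122.60.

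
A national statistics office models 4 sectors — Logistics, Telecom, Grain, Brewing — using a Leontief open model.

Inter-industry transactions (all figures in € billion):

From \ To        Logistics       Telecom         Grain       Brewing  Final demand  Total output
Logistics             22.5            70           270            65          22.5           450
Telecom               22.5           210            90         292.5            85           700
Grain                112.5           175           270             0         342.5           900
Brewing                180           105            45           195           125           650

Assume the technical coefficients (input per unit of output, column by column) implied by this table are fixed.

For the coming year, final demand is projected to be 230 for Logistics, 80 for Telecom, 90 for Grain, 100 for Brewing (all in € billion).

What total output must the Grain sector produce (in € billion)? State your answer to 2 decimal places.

x_G = 554.53

Technical coefficients a_ij = z_ij / X_j:
  a_LL = 22.5/450 = 0.05, a_TL = 22.5/450 = 0.05, a_GL = 112.5/450 = 0.25, a_BL = 180/450 = 0.40
  a_LT = 70/700 = 0.10, a_TT = 210/700 = 0.30, a_GT = 175/700 = 0.25, a_BT = 105/700 = 0.15
  a_LG = 270/900 = 0.30, a_TG = 90/900 = 0.10, a_GG = 270/900 = 0.30, a_BG = 45/900 = 0.05
  a_LB = 65/650 = 0.10, a_TB = 292.5/650 = 0.45, a_GB = 0/650 = 0.00, a_BB = 195/650 = 0.30
I − A =
  [   0.95    -0.10    -0.30    -0.10]
  [  -0.05     0.70    -0.10    -0.45]
  [  -0.25    -0.25     0.70     0.00]
  [  -0.40    -0.15    -0.05     0.70]
Compute the cofactors C_ij = (−1)^(i+j)·(3×3 minor ij) of I−A; the adjugate is their transpose:
adj(I−A) = Cᵀ =
  [ 0.272625   0.113250   0.141000   0.111750]
  [ 0.173625   0.383750   0.148625   0.271500]
  [ 0.159375   0.177500   0.351125   0.136875]
  [ 0.204375   0.159625   0.137500   0.379500]
det(I−A) = Σ_j (I−A)_1j·C_1j = (0.95)(0.272625) + (-0.10)(0.173625) + (-0.30)(0.159375) + (-0.10)(0.204375) = 0.17338125
(I − A)⁻¹ = adj(I−A) / det(I−A) ≈
  [   1.5724     0.6532     0.8132     0.6445]
  [   1.0014     2.2133     0.8572     1.5659]
  [   0.9192     1.0238     2.0252     0.7894]
  [   1.1788     0.9207     0.7930     2.1888]
x = (I − A)⁻¹ d = adj(I−A)·d / det(I−A), with det(I−A) = 0.17338125:
  x_L = (0.272625·230 + 0.113250·80 + 0.141000·90 + 0.111750·100) / 0.17338125 = 95.62875 / 0.17338125 ≈ 551.55
  x_T = (0.173625·230 + 0.383750·80 + 0.148625·90 + 0.271500·100) / 0.17338125 = 111.16 / 0.17338125 ≈ 641.13
  x_G = (0.159375·230 + 0.177500·80 + 0.351125·90 + 0.136875·100) / 0.17338125 = 96.145 / 0.17338125 ≈ 554.53
  x_B = (0.204375·230 + 0.159625·80 + 0.137500·90 + 0.379500·100) / 0.17338125 = 110.10125 / 0.17338125 ≈ 635.02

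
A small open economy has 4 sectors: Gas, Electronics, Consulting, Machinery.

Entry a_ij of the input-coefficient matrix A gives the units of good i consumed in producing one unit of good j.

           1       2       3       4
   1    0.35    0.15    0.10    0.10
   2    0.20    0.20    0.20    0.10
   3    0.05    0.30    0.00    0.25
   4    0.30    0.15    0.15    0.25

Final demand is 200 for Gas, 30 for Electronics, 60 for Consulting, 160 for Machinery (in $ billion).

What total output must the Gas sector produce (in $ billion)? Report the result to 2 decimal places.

I − A =
  [   0.65    -0.15    -0.10    -0.10]
  [  -0.20     0.80    -0.20    -0.10]
  [  -0.05    -0.30     1.00    -0.25]
  [  -0.30    -0.15    -0.15     0.75]
Compute the cofactors C_ij = (−1)^(i+j)·(3×3 minor ij) of I−A; the adjugate is their transpose:
adj(I−A) = Cᵀ =
  [ 0.498000   0.152625   0.098250   0.119500]
  [ 0.195750   0.421125   0.122250   0.123000]
  [ 0.150750   0.179250   0.326250   0.152750]
  [ 0.268500   0.181125   0.129000   0.439500]
det(I−A) = Σ_j (I−A)_1j·C_1j = (0.65)(0.498000) + (-0.15)(0.195750) + (-0.10)(0.150750) + (-0.10)(0.268500) = 0.2524125
(I − A)⁻¹ = adj(I−A) / det(I−A) ≈
  [   1.9730     0.6047     0.3892     0.4734]
  [   0.7755     1.6684     0.4843     0.4873]
  [   0.5972     0.7101     1.2925     0.6052]
  [   1.0637     0.7176     0.5111     1.7412]
x = (I − A)⁻¹ d = adj(I−A)·d / det(I−A), with det(I−A) = 0.2524125:
  x_1 = (0.498000·200 + 0.152625·30 + 0.098250·60 + 0.119500·160) / 0.2524125 = 129.19375 / 0.2524125 ≈ 511.84
  x_2 = (0.195750·200 + 0.421125·30 + 0.122250·60 + 0.123000·160) / 0.2524125 = 78.79875 / 0.2524125 ≈ 312.18
  x_3 = (0.150750·200 + 0.179250·30 + 0.326250·60 + 0.152750·160) / 0.2524125 = 79.5425 / 0.2524125 ≈ 315.13
  x_4 = (0.268500·200 + 0.181125·30 + 0.129000·60 + 0.439500·160) / 0.2524125 = 137.19375 / 0.2524125 ≈ 543.53

x_1 = 511.84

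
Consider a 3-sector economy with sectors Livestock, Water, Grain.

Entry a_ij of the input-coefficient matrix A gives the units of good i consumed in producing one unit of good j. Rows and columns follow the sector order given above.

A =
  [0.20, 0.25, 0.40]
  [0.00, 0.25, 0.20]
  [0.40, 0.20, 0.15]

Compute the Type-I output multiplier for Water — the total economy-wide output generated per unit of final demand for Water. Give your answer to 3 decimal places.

m_2 = 3.173

I − A =
  [   0.80    -0.25    -0.40]
  [   0.00     0.75    -0.20]
  [  -0.40    -0.20     0.85]
Cofactors of I−A, C_ij = (−1)^(i+j)·(minor ij) (rows/columns in the sector order above):
  C_11 = (0.75)(0.85) − (-0.20)(-0.20) = 0.5975
  C_12 = −[(0.00)(0.85) − (-0.20)(-0.40)] = 0.0800
  C_13 = (0.00)(-0.20) − (0.75)(-0.40) = 0.3000
  C_21 = −[(-0.25)(0.85) − (-0.40)(-0.20)] = 0.2925
  C_22 = (0.80)(0.85) − (-0.40)(-0.40) = 0.5200
  C_23 = −[(0.80)(-0.20) − (-0.25)(-0.40)] = 0.2600
  C_31 = (-0.25)(-0.20) − (-0.40)(0.75) = 0.3500
  C_32 = −[(0.80)(-0.20) − (-0.40)(0.00)] = 0.1600
  C_33 = (0.80)(0.75) − (-0.25)(0.00) = 0.6000
det(I−A) = Σ_j (I−A)_1j·C_1j = (0.80)(0.5975) + (-0.25)(0.0800) + (-0.40)(0.3000) = 0.3380
adj(I−A) = Cᵀ =
  [ 0.5975   0.2925   0.3500]
  [ 0.0800   0.5200   0.1600]
  [ 0.3000   0.2600   0.6000]
(I − A)⁻¹ = adj(I−A) / det(I−A) ≈
  [   1.7678     0.8654     1.0355]
  [   0.2367     1.5385     0.4734]
  [   0.8876     0.7692     1.7751]
The output multiplier for sector j is the column-j sum of the Leontief inverse (I − A)⁻¹ = adj(I−A) / det(I−A).
Column 2 of adj(I−A): (0.2925, 0.5200, 0.2600); det(I−A) = 0.3380.
m_2 = (0.2925 + 0.5200 + 0.2600) / 0.3380 = 1.0725 / 0.3380 ≈ 3.173.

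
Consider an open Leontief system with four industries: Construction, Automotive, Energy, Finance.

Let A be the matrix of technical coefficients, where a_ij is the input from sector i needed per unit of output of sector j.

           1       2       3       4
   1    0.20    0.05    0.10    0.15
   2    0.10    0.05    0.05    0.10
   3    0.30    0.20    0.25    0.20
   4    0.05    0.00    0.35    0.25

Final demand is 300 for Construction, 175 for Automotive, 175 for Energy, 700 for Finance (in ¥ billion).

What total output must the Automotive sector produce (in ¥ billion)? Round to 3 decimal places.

I − A =
  [   0.80    -0.05    -0.10    -0.15]
  [  -0.10     0.95    -0.05    -0.10]
  [  -0.30    -0.20     0.75    -0.20]
  [  -0.05     0.00    -0.35     0.75]
Compute the cofactors C_ij = (−1)^(i+j)·(3×3 minor ij) of I−A; the adjugate is their transpose:
adj(I−A) = Cᵀ =
  [ 0.453375   0.050125   0.124750   0.130625]
  [ 0.075250   0.349125   0.070875   0.080500]
  [ 0.239250   0.130250   0.558875   0.214250]
  [ 0.141875   0.064125   0.269125   0.527000]
det(I−A) = Σ_j (I−A)_1j·C_1j = (0.80)(0.453375) + (-0.05)(0.075250) + (-0.10)(0.239250) + (-0.15)(0.141875) = 0.31373125
(I − A)⁻¹ = adj(I−A) / det(I−A) ≈
  [   1.4451     0.1598     0.3976     0.4164]
  [   0.2399     1.1128     0.2259     0.2566]
  [   0.7626     0.4152     1.7814     0.6829]
  [   0.4522     0.2044     0.8578     1.6798]
x = (I − A)⁻¹ d = adj(I−A)·d / det(I−A), with det(I−A) = 0.31373125:
  x_1 = (0.453375·300 + 0.050125·175 + 0.124750·175 + 0.130625·700) / 0.31373125 = 258.053125 / 0.31373125 ≈ 822.529
  x_2 = (0.075250·300 + 0.349125·175 + 0.070875·175 + 0.080500·700) / 0.31373125 = 152.425 / 0.31373125 ≈ 485.846
  x_3 = (0.239250·300 + 0.130250·175 + 0.558875·175 + 0.214250·700) / 0.31373125 = 342.346875 / 0.31373125 ≈ 1091.211
  x_4 = (0.141875·300 + 0.064125·175 + 0.269125·175 + 0.527000·700) / 0.31373125 = 469.78125 / 0.31373125 ≈ 1497.400

x_2 = 485.846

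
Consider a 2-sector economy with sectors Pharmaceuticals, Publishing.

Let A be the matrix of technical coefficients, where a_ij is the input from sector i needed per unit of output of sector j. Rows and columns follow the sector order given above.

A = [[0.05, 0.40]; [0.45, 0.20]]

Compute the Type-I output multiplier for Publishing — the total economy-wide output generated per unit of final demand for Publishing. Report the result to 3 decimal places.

m_2 = 2.328

I − A =
  [   0.95    -0.40]
  [  -0.45     0.80]
det(I−A) = (0.95)(0.80) − (-0.40)(-0.45) = 0.5800
adj(I−A) = [[0.80, 0.40], [0.45, 0.95]]
(I − A)⁻¹ = adj(I−A) / det(I−A) ≈
  [   1.3793     0.6897]
  [   0.7759     1.6379]
The output multiplier for sector j is the column-j sum of the Leontief inverse (I − A)⁻¹ = adj(I−A) / det(I−A).
Column 2 of adj(I−A): (0.40, 0.95); det(I−A) = 0.5800.
m_2 = (0.40 + 0.95) / 0.5800 = 1.35 / 0.5800 ≈ 2.328.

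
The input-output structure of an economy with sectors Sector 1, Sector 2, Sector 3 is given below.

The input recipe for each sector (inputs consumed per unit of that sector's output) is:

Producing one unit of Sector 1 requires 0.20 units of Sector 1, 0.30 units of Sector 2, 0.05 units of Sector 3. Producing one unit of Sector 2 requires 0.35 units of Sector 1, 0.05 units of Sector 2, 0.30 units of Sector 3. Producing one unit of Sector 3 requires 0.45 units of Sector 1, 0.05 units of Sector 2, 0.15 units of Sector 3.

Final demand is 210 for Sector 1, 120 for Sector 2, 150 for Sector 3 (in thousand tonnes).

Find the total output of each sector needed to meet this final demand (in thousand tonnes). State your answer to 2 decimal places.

x_1 = 591.44, x_2 = 330.34, x_3 = 327.85

I − A =
  [   0.80    -0.35    -0.45]
  [  -0.30     0.95    -0.05]
  [  -0.05    -0.30     0.85]
Cofactors of I−A, C_ij = (−1)^(i+j)·(minor ij) (rows/columns in the sector order above):
  C_11 = (0.95)(0.85) − (-0.05)(-0.30) = 0.7925
  C_12 = −[(-0.30)(0.85) − (-0.05)(-0.05)] = 0.2575
  C_13 = (-0.30)(-0.30) − (0.95)(-0.05) = 0.1375
  C_21 = −[(-0.35)(0.85) − (-0.45)(-0.30)] = 0.4325
  C_22 = (0.80)(0.85) − (-0.45)(-0.05) = 0.6575
  C_23 = −[(0.80)(-0.30) − (-0.35)(-0.05)] = 0.2575
  C_31 = (-0.35)(-0.05) − (-0.45)(0.95) = 0.4450
  C_32 = −[(0.80)(-0.05) − (-0.45)(-0.30)] = 0.1750
  C_33 = (0.80)(0.95) − (-0.35)(-0.30) = 0.6550
det(I−A) = Σ_j (I−A)_1j·C_1j = (0.80)(0.7925) + (-0.35)(0.2575) + (-0.45)(0.1375) = 0.4820
adj(I−A) = Cᵀ =
  [ 0.7925   0.4325   0.4450]
  [ 0.2575   0.6575   0.1750]
  [ 0.1375   0.2575   0.6550]
(I − A)⁻¹ = adj(I−A) / det(I−A) ≈
  [   1.6442     0.8973     0.9232]
  [   0.5342     1.3641     0.3631]
  [   0.2853     0.5342     1.3589]
x = (I − A)⁻¹ d = adj(I−A)·d / det(I−A), with det(I−A) = 0.4820:
  x_1 = (0.7925·210 + 0.4325·120 + 0.4450·150) / 0.4820 = 285.075 / 0.4820 ≈ 591.44
  x_2 = (0.2575·210 + 0.6575·120 + 0.1750·150) / 0.4820 = 159.225 / 0.4820 ≈ 330.34
  x_3 = (0.1375·210 + 0.2575·120 + 0.6550·150) / 0.4820 = 158.025 / 0.4820 ≈ 327.85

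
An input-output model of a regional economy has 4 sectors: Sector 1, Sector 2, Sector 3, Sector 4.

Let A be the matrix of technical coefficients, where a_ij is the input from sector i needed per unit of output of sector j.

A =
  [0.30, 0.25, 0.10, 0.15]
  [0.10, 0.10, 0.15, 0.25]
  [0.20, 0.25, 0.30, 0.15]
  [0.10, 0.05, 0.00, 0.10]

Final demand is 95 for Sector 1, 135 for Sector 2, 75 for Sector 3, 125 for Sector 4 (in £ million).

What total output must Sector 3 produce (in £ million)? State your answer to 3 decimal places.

x_3 = 350.601

I − A =
  [   0.70    -0.25    -0.10    -0.15]
  [  -0.10     0.90    -0.15    -0.25]
  [  -0.20    -0.25     0.70    -0.15]
  [  -0.10    -0.05     0.00     0.90]
Compute the cofactors C_ij = (−1)^(i+j)·(3×3 minor ij) of I−A; the adjugate is their transpose:
adj(I−A) = Cᵀ =
  [ 0.523375   0.186000   0.114625   0.158000]
  [ 0.109750   0.411000   0.103750   0.149750]
  [ 0.202500   0.209250   0.515250   0.177750]
  [ 0.064250   0.043500   0.018500   0.369250]
det(I−A) = Σ_j (I−A)_1j·C_1j = (0.70)(0.523375) + (-0.25)(0.109750) + (-0.10)(0.202500) + (-0.15)(0.064250) = 0.3090375
(I − A)⁻¹ = adj(I−A) / det(I−A) ≈
  [   1.6936     0.6019     0.3709     0.5113]
  [   0.3551     1.3299     0.3357     0.4846]
  [   0.6553     0.6771     1.6673     0.5752]
  [   0.2079     0.1408     0.0599     1.1948]
x = (I − A)⁻¹ d = adj(I−A)·d / det(I−A), with det(I−A) = 0.3090375:
  x_1 = (0.523375·95 + 0.186000·135 + 0.114625·75 + 0.158000·125) / 0.3090375 = 103.1775 / 0.3090375 ≈ 333.867
  x_2 = (0.109750·95 + 0.411000·135 + 0.103750·75 + 0.149750·125) / 0.3090375 = 92.41125 / 0.3090375 ≈ 299.029
  x_3 = (0.202500·95 + 0.209250·135 + 0.515250·75 + 0.177750·125) / 0.3090375 = 108.34875 / 0.3090375 ≈ 350.601
  x_4 = (0.064250·95 + 0.043500·135 + 0.018500·75 + 0.369250·125) / 0.3090375 = 59.52 / 0.3090375 ≈ 192.598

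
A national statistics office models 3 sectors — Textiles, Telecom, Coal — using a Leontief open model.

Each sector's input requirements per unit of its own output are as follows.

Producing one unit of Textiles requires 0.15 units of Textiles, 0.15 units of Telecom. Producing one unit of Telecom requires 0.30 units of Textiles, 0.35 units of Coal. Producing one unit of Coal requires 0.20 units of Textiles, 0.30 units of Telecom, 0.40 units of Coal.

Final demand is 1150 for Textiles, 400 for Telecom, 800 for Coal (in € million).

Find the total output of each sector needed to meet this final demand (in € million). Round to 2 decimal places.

I − A =
  [   0.85    -0.30    -0.20]
  [  -0.15     1.00    -0.30]
  [   0.00    -0.35     0.60]
Cofactors of I−A, C_ij = (−1)^(i+j)·(minor ij) (rows/columns in the sector order above):
  C_11 = (1.00)(0.60) − (-0.30)(-0.35) = 0.4950
  C_12 = −[(-0.15)(0.60) − (-0.30)(0.00)] = 0.0900
  C_13 = (-0.15)(-0.35) − (1.00)(0.00) = 0.0525
  C_21 = −[(-0.30)(0.60) − (-0.20)(-0.35)] = 0.2500
  C_22 = (0.85)(0.60) − (-0.20)(0.00) = 0.5100
  C_23 = −[(0.85)(-0.35) − (-0.30)(0.00)] = 0.2975
  C_31 = (-0.30)(-0.30) − (-0.20)(1.00) = 0.2900
  C_32 = −[(0.85)(-0.30) − (-0.20)(-0.15)] = 0.2850
  C_33 = (0.85)(1.00) − (-0.30)(-0.15) = 0.8050
det(I−A) = Σ_j (I−A)_1j·C_1j = (0.85)(0.4950) + (-0.30)(0.0900) + (-0.20)(0.0525) = 0.38325
adj(I−A) = Cᵀ =
  [ 0.4950   0.2500   0.2900]
  [ 0.0900   0.5100   0.2850]
  [ 0.0525   0.2975   0.8050]
(I − A)⁻¹ = adj(I−A) / det(I−A) ≈
  [   1.2916     0.6523     0.7567]
  [   0.2348     1.3307     0.7436]
  [   0.1370     0.7763     2.1005]
x = (I − A)⁻¹ d = adj(I−A)·d / det(I−A), with det(I−A) = 0.38325:
  x_1 = (0.4950·1150 + 0.2500·400 + 0.2900·800) / 0.38325 = 901.25 / 0.38325 ≈ 2351.60
  x_2 = (0.0900·1150 + 0.5100·400 + 0.2850·800) / 0.38325 = 535.50 / 0.38325 ≈ 1397.26
  x_3 = (0.0525·1150 + 0.2975·400 + 0.8050·800) / 0.38325 = 823.375 / 0.38325 ≈ 2148.40

x_1 = 2351.60, x_2 = 1397.26, x_3 = 2148.40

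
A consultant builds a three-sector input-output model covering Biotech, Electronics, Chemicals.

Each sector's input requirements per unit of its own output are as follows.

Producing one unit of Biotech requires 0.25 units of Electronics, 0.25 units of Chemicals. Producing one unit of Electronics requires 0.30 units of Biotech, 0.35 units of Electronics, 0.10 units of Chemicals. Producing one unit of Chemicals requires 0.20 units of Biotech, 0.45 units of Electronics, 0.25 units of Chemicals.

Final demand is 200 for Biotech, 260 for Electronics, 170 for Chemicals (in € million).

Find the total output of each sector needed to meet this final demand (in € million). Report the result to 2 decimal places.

x_B = 626.19, x_E = 1038.10, x_C = 573.81

I − A =
  [   1.00    -0.30    -0.20]
  [  -0.25     0.65    -0.45]
  [  -0.25    -0.10     0.75]
Cofactors of I−A, C_ij = (−1)^(i+j)·(minor ij) (rows/columns in the sector order above):
  C_11 = (0.65)(0.75) − (-0.45)(-0.10) = 0.4425
  C_12 = −[(-0.25)(0.75) − (-0.45)(-0.25)] = 0.3000
  C_13 = (-0.25)(-0.10) − (0.65)(-0.25) = 0.1875
  C_21 = −[(-0.30)(0.75) − (-0.20)(-0.10)] = 0.2450
  C_22 = (1.00)(0.75) − (-0.20)(-0.25) = 0.7000
  C_23 = −[(1.00)(-0.10) − (-0.30)(-0.25)] = 0.1750
  C_31 = (-0.30)(-0.45) − (-0.20)(0.65) = 0.2650
  C_32 = −[(1.00)(-0.45) − (-0.20)(-0.25)] = 0.5000
  C_33 = (1.00)(0.65) − (-0.30)(-0.25) = 0.5750
det(I−A) = Σ_j (I−A)_1j·C_1j = (1.00)(0.4425) + (-0.30)(0.3000) + (-0.20)(0.1875) = 0.3150
adj(I−A) = Cᵀ =
  [ 0.4425   0.2450   0.2650]
  [ 0.3000   0.7000   0.5000]
  [ 0.1875   0.1750   0.5750]
(I − A)⁻¹ = adj(I−A) / det(I−A) ≈
  [   1.4048     0.7778     0.8413]
  [   0.9524     2.2222     1.5873]
  [   0.5952     0.5556     1.8254]
x = (I − A)⁻¹ d = adj(I−A)·d / det(I−A), with det(I−A) = 0.3150:
  x_B = (0.4425·200 + 0.2450·260 + 0.2650·170) / 0.3150 = 197.25 / 0.3150 ≈ 626.19
  x_E = (0.3000·200 + 0.7000·260 + 0.5000·170) / 0.3150 = 327.00 / 0.3150 ≈ 1038.10
  x_C = (0.1875·200 + 0.1750·260 + 0.5750·170) / 0.3150 = 180.75 / 0.3150 ≈ 573.81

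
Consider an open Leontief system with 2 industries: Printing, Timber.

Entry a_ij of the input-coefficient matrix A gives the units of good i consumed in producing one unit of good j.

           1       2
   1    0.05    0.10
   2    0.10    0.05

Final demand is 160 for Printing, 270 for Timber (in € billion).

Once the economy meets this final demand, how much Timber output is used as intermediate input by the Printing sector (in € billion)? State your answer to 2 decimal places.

z_21 = 20.06

I − A =
  [   0.95    -0.10]
  [  -0.10     0.95]
det(I−A) = (0.95)(0.95) − (-0.10)(-0.10) = 0.8925
adj(I−A) = [[0.95, 0.10], [0.10, 0.95]]
(I − A)⁻¹ = adj(I−A) / det(I−A) ≈
  [   1.0644     0.1120]
  [   0.1120     1.0644]
First solve x = (I − A)⁻¹ d = adj(I−A)·d / det(I−A); in particular x_1 = (0.95·160 + 0.10·270) / 0.8925 = 179.00 / 0.8925 ≈ 200.5602.
Intermediate flow from 2 to 1: z_21 = a_21 · x_1 = 0.10 × 179.00 / 0.8925 = 17.90 / 0.8925 ≈ 20.06.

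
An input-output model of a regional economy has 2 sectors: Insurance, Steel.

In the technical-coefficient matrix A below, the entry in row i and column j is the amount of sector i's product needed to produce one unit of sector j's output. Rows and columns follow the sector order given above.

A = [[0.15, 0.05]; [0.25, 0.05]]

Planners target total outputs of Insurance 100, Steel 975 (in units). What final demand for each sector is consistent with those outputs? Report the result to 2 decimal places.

d_1 = 36.25, d_2 = 901.25

I − A =
  [   0.85    -0.05]
  [  -0.25     0.95]
d = (I − A) x:
  d_1 = (+0.85)·100 + (-0.05)·975 = 36.25
  d_2 = (-0.25)·100 + (+0.95)·975 = 901.25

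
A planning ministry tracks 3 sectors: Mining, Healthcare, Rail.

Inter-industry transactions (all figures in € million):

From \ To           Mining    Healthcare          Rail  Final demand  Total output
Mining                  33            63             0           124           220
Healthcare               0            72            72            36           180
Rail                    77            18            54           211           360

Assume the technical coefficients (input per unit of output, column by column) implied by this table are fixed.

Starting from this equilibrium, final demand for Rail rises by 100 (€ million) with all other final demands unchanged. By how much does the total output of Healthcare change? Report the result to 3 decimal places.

Δx_2 = 43.367

Technical coefficients a_ij = z_ij / X_j:
  a_11 = 33/220 = 0.15, a_21 = 0/220 = 0.00, a_31 = 77/220 = 0.35
  a_12 = 63/180 = 0.35, a_22 = 72/180 = 0.40, a_32 = 18/180 = 0.10
  a_13 = 0/360 = 0.00, a_23 = 72/360 = 0.20, a_33 = 54/360 = 0.15
I − A =
  [   0.85    -0.35     0.00]
  [   0.00     0.60    -0.20]
  [  -0.35    -0.10     0.85]
Cofactors of I−A, C_ij = (−1)^(i+j)·(minor ij) (rows/columns in the sector order above):
  C_11 = (0.60)(0.85) − (-0.20)(-0.10) = 0.4900
  C_12 = −[(0.00)(0.85) − (-0.20)(-0.35)] = 0.0700
  C_13 = (0.00)(-0.10) − (0.60)(-0.35) = 0.2100
  C_21 = −[(-0.35)(0.85) − (0.00)(-0.10)] = 0.2975
  C_22 = (0.85)(0.85) − (0.00)(-0.35) = 0.7225
  C_23 = −[(0.85)(-0.10) − (-0.35)(-0.35)] = 0.2075
  C_31 = (-0.35)(-0.20) − (0.00)(0.60) = 0.0700
  C_32 = −[(0.85)(-0.20) − (0.00)(0.00)] = 0.1700
  C_33 = (0.85)(0.60) − (-0.35)(0.00) = 0.5100
det(I−A) = Σ_j (I−A)_1j·C_1j = (0.85)(0.4900) + (-0.35)(0.0700) + (0.00)(0.2100) = 0.3920
adj(I−A) = Cᵀ =
  [ 0.4900   0.2975   0.0700]
  [ 0.0700   0.7225   0.1700]
  [ 0.2100   0.2075   0.5100]
(I − A)⁻¹ = adj(I−A) / det(I−A) ≈
  [   1.2500     0.7589     0.1786]
  [   0.1786     1.8431     0.4337]
  [   0.5357     0.5293     1.3010]
Δx = (I − A)⁻¹ Δd with Δd having +100 in the Rail component and 0 elsewhere.
So Δx_2 = L_23 · (+100), where L_23 = adj(I−A)_23 / det(I−A) = 0.1700 / 0.3920.
Δx_2 = 0.1700 × (+100) / 0.3920 = 17.00 / 0.3920 ≈ 43.367.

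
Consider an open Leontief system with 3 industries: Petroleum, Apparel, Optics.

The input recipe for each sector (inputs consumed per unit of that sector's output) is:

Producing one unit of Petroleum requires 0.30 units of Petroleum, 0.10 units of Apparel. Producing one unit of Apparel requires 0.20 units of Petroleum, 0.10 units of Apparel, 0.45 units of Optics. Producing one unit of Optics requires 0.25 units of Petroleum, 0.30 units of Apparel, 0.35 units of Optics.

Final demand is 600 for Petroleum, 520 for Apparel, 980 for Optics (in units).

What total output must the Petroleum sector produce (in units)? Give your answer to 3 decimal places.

I − A =
  [   0.70    -0.20    -0.25]
  [  -0.10     0.90    -0.30]
  [   0.00    -0.45     0.65]
Cofactors of I−A, C_ij = (−1)^(i+j)·(minor ij) (rows/columns in the sector order above):
  C_11 = (0.90)(0.65) − (-0.30)(-0.45) = 0.4500
  C_12 = −[(-0.10)(0.65) − (-0.30)(0.00)] = 0.0650
  C_13 = (-0.10)(-0.45) − (0.90)(0.00) = 0.0450
  C_21 = −[(-0.20)(0.65) − (-0.25)(-0.45)] = 0.2425
  C_22 = (0.70)(0.65) − (-0.25)(0.00) = 0.4550
  C_23 = −[(0.70)(-0.45) − (-0.20)(0.00)] = 0.3150
  C_31 = (-0.20)(-0.30) − (-0.25)(0.90) = 0.2850
  C_32 = −[(0.70)(-0.30) − (-0.25)(-0.10)] = 0.2350
  C_33 = (0.70)(0.90) − (-0.20)(-0.10) = 0.6100
det(I−A) = Σ_j (I−A)_1j·C_1j = (0.70)(0.4500) + (-0.20)(0.0650) + (-0.25)(0.0450) = 0.29075
adj(I−A) = Cᵀ =
  [ 0.4500   0.2425   0.2850]
  [ 0.0650   0.4550   0.2350]
  [ 0.0450   0.3150   0.6100]
(I − A)⁻¹ = adj(I−A) / det(I−A) ≈
  [   1.5477     0.8340     0.9802]
  [   0.2236     1.5649     0.8083]
  [   0.1548     1.0834     2.0980]
x = (I − A)⁻¹ d = adj(I−A)·d / det(I−A), with det(I−A) = 0.29075:
  x_P = (0.4500·600 + 0.2425·520 + 0.2850·980) / 0.29075 = 675.40 / 0.29075 ≈ 2322.958
  x_A = (0.0650·600 + 0.4550·520 + 0.2350·980) / 0.29075 = 505.90 / 0.29075 ≈ 1739.983
  x_O = (0.0450·600 + 0.3150·520 + 0.6100·980) / 0.29075 = 788.60 / 0.29075 ≈ 2712.296

x_P = 2322.958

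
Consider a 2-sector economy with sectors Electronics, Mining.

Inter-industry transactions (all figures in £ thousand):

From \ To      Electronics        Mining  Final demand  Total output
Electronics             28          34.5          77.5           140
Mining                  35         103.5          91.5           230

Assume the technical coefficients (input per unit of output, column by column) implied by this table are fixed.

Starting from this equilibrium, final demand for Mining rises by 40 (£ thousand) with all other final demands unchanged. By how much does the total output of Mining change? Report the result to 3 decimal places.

Δx_2 = 79.503

Technical coefficients a_ij = z_ij / X_j:
  a_11 = 28/140 = 0.20, a_21 = 35/140 = 0.25
  a_12 = 34.5/230 = 0.15, a_22 = 103.5/230 = 0.45
I − A =
  [   0.80    -0.15]
  [  -0.25     0.55]
det(I−A) = (0.80)(0.55) − (-0.15)(-0.25) = 0.4025
adj(I−A) = [[0.55, 0.15], [0.25, 0.80]]
(I − A)⁻¹ = adj(I−A) / det(I−A) ≈
  [   1.3665     0.3727]
  [   0.6211     1.9876]
Δx = (I − A)⁻¹ Δd with Δd having +40 in the Mining component and 0 elsewhere.
So Δx_2 = L_22 · (+40), where L_22 = adj(I−A)_22 / det(I−A) = 0.80 / 0.4025.
Δx_2 = 0.80 × (+40) / 0.4025 = 32.00 / 0.4025 ≈ 79.503.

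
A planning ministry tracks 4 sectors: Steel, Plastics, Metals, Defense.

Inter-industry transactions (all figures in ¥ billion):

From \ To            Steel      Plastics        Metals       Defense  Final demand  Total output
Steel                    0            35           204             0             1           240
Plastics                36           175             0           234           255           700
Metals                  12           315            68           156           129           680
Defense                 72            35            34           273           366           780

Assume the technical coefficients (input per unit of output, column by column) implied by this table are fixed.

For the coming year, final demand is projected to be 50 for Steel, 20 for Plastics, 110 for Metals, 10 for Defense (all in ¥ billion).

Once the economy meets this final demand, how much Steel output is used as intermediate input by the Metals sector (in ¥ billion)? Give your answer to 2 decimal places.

z_13 = 56.97

Technical coefficients a_ij = z_ij / X_j:
  a_11 = 0/240 = 0.00, a_21 = 36/240 = 0.15, a_31 = 12/240 = 0.05, a_41 = 72/240 = 0.30
  a_12 = 35/700 = 0.05, a_22 = 175/700 = 0.25, a_32 = 315/700 = 0.45, a_42 = 35/700 = 0.05
  a_13 = 204/680 = 0.30, a_23 = 0/680 = 0.00, a_33 = 68/680 = 0.10, a_43 = 34/680 = 0.05
  a_14 = 0/780 = 0.00, a_24 = 234/780 = 0.30, a_34 = 156/780 = 0.20, a_44 = 273/780 = 0.35
I − A =
  [   1.00    -0.05    -0.30     0.00]
  [  -0.15     0.75     0.00    -0.30]
  [  -0.05    -0.45     0.90    -0.20]
  [  -0.30    -0.05    -0.05     0.65]
Compute the cofactors C_ij = (−1)^(i+j)·(3×3 minor ij) of I−A; the adjugate is their transpose:
adj(I−A) = Cᵀ =
  [ 0.411000   0.119500   0.142500   0.099000]
  [ 0.168000   0.547250   0.071250   0.274500]
  [ 0.154500   0.307125   0.463125   0.284250]
  [ 0.214500   0.120875   0.106875   0.636750]
det(I−A) = Σ_j (I−A)_1j·C_1j = (1.00)(0.411000) + (-0.05)(0.168000) + (-0.30)(0.154500) + (0.00)(0.214500) = 0.35625
(I − A)⁻¹ = adj(I−A) / det(I−A) ≈
  [   1.1537     0.3354     0.4000     0.2779]
  [   0.4716     1.5361     0.2000     0.7705]
  [   0.4337     0.8621     1.3000     0.7979]
  [   0.6021     0.3393     0.3000     1.7874]
First solve x = (I − A)⁻¹ d = adj(I−A)·d / det(I−A); in particular x_3 = (0.154500·50 + 0.307125·20 + 0.463125·110 + 0.284250·10) / 0.35625 = 67.65375 / 0.35625 ≈ 189.9053.
Intermediate flow from 1 to 3: z_13 = a_13 · x_3 = 0.30 × 67.65375 / 0.35625 = 20.296125 / 0.35625 ≈ 56.97.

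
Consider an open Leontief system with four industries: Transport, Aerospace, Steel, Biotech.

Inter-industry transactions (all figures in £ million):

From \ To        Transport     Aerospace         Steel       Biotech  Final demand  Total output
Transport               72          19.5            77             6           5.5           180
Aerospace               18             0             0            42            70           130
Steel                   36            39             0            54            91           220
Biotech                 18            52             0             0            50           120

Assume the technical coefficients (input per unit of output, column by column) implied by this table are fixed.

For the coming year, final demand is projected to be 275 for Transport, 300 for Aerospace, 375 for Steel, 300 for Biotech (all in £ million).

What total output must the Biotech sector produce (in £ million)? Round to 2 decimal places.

x_4 = 712.36

Technical coefficients a_ij = z_ij / X_j:
  a_11 = 72/180 = 0.40, a_21 = 18/180 = 0.10, a_31 = 36/180 = 0.20, a_41 = 18/180 = 0.10
  a_12 = 19.5/130 = 0.15, a_22 = 0/130 = 0.00, a_32 = 39/130 = 0.30, a_42 = 52/130 = 0.40
  a_13 = 77/220 = 0.35, a_23 = 0/220 = 0.00, a_33 = 0/220 = 0.00, a_43 = 0/220 = 0.00
  a_14 = 6/120 = 0.05, a_24 = 42/120 = 0.35, a_34 = 54/120 = 0.45, a_44 = 0/120 = 0.00
I − A =
  [   0.60    -0.15    -0.35    -0.05]
  [  -0.10     1.00     0.00    -0.35]
  [  -0.20    -0.30     1.00    -0.45]
  [  -0.10    -0.40     0.00     1.00]
Compute the cofactors C_ij = (−1)^(i+j)·(3×3 minor ij) of I−A; the adjugate is their transpose:
adj(I−A) = Cᵀ =
  [ 0.86000   0.33800   0.30100   0.29675]
  [ 0.13500   0.50925   0.04725   0.20625]
  [ 0.27550   0.32725   0.48875   0.34825]
  [ 0.14000   0.23750   0.04900   0.50450]
det(I−A) = Σ_j (I−A)_1j·C_1j = (0.60)(0.86000) + (-0.15)(0.13500) + (-0.35)(0.27550) + (-0.05)(0.14000) = 0.392325
(I − A)⁻¹ = adj(I−A) / det(I−A) ≈
  [   2.1921     0.8615     0.7672     0.7564]
  [   0.3441     1.2980     0.1204     0.5257]
  [   0.7022     0.8341     1.2458     0.8877]
  [   0.3568     0.6054     0.1249     1.2859]
x = (I − A)⁻¹ d = adj(I−A)·d / det(I−A), with det(I−A) = 0.392325:
  x_1 = (0.86000·275 + 0.33800·300 + 0.30100·375 + 0.29675·300) / 0.392325 = 539.80 / 0.392325 ≈ 1375.90
  x_2 = (0.13500·275 + 0.50925·300 + 0.04725·375 + 0.20625·300) / 0.392325 = 269.49375 / 0.392325 ≈ 686.91
  x_3 = (0.27550·275 + 0.32725·300 + 0.48875·375 + 0.34825·300) / 0.392325 = 461.69375 / 0.392325 ≈ 1176.81
  x_4 = (0.14000·275 + 0.23750·300 + 0.04900·375 + 0.50450·300) / 0.392325 = 279.475 / 0.392325 ≈ 712.36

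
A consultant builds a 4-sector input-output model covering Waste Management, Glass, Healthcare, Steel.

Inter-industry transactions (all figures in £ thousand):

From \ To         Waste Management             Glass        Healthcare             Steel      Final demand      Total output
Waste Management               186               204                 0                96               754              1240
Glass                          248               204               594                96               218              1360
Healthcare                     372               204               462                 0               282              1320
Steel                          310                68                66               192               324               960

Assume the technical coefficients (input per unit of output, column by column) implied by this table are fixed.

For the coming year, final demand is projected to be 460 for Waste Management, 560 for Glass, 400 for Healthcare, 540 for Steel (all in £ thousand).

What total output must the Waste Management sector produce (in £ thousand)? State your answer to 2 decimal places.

x_1 = 1005.24

Technical coefficients a_ij = z_ij / X_j:
  a_11 = 186/1240 = 0.15, a_21 = 248/1240 = 0.20, a_31 = 372/1240 = 0.30, a_41 = 310/1240 = 0.25
  a_12 = 204/1360 = 0.15, a_22 = 204/1360 = 0.15, a_32 = 204/1360 = 0.15, a_42 = 68/1360 = 0.05
  a_13 = 0/1320 = 0.00, a_23 = 594/1320 = 0.45, a_33 = 462/1320 = 0.35, a_43 = 66/1320 = 0.05
  a_14 = 96/960 = 0.10, a_24 = 96/960 = 0.10, a_34 = 0/960 = 0.00, a_44 = 192/960 = 0.20
I − A =
  [   0.85    -0.15     0.00    -0.10]
  [  -0.20     0.85    -0.45    -0.10]
  [  -0.30    -0.15     0.65     0.00]
  [  -0.25    -0.05    -0.05     0.80]
Compute the cofactors C_ij = (−1)^(i+j)·(3×3 minor ij) of I−A; the adjugate is their transpose:
adj(I−A) = Cᵀ =
  [ 0.384000   0.082000   0.061250   0.058250]
  [ 0.229750   0.424250   0.300000   0.081750]
  [ 0.230250   0.135750   0.523750   0.045750]
  [ 0.148750   0.060625   0.070625   0.372500]
det(I−A) = Σ_j (I−A)_1j·C_1j = (0.85)(0.384000) + (-0.15)(0.229750) + (0.00)(0.230250) + (-0.10)(0.148750) = 0.2770625
(I − A)⁻¹ = adj(I−A) / det(I−A) ≈
  [   1.3860     0.2960     0.2211     0.2102]
  [   0.8292     1.5312     1.0828     0.2951]
  [   0.8310     0.4900     1.8904     0.1651]
  [   0.5369     0.2188     0.2549     1.3445]
x = (I − A)⁻¹ d = adj(I−A)·d / det(I−A), with det(I−A) = 0.2770625:
  x_1 = (0.384000·460 + 0.082000·560 + 0.061250·400 + 0.058250·540) / 0.2770625 = 278.515 / 0.2770625 ≈ 1005.24
  x_2 = (0.229750·460 + 0.424250·560 + 0.300000·400 + 0.081750·540) / 0.2770625 = 507.41 / 0.2770625 ≈ 1831.39
  x_3 = (0.230250·460 + 0.135750·560 + 0.523750·400 + 0.045750·540) / 0.2770625 = 416.14 / 0.2770625 ≈ 1501.97
  x_4 = (0.148750·460 + 0.060625·560 + 0.070625·400 + 0.372500·540) / 0.2770625 = 331.775 / 0.2770625 ≈ 1197.47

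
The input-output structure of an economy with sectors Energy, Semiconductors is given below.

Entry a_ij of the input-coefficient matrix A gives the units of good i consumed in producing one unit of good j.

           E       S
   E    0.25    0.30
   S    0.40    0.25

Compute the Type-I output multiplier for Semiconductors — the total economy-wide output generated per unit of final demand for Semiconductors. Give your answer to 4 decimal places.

I − A =
  [   0.75    -0.30]
  [  -0.40     0.75]
det(I−A) = (0.75)(0.75) − (-0.30)(-0.40) = 0.4425
adj(I−A) = [[0.75, 0.30], [0.40, 0.75]]
(I − A)⁻¹ = adj(I−A) / det(I−A) ≈
  [   1.69492     0.67797]
  [   0.90395     1.69492]
The output multiplier for sector j is the column-j sum of the Leontief inverse (I − A)⁻¹ = adj(I−A) / det(I−A).
Column S of adj(I−A): (0.30, 0.75); det(I−A) = 0.4425.
m_S = (0.30 + 0.75) / 0.4425 = 1.05 / 0.4425 ≈ 2.3729.

m_S = 2.3729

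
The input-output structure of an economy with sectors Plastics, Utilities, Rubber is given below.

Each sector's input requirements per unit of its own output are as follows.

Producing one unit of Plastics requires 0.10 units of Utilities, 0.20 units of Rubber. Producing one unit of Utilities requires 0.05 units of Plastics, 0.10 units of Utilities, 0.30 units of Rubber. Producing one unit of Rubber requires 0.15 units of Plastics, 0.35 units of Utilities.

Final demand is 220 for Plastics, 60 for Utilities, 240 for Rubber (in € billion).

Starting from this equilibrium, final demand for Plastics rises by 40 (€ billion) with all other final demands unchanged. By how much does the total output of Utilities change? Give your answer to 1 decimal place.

I − A =
  [   1.00    -0.05    -0.15]
  [  -0.10     0.90    -0.35]
  [  -0.20    -0.30     1.00]
Cofactors of I−A, C_ij = (−1)^(i+j)·(minor ij) (rows/columns in the sector order above):
  C_11 = (0.90)(1.00) − (-0.35)(-0.30) = 0.7950
  C_12 = −[(-0.10)(1.00) − (-0.35)(-0.20)] = 0.1700
  C_13 = (-0.10)(-0.30) − (0.90)(-0.20) = 0.2100
  C_21 = −[(-0.05)(1.00) − (-0.15)(-0.30)] = 0.0950
  C_22 = (1.00)(1.00) − (-0.15)(-0.20) = 0.9700
  C_23 = −[(1.00)(-0.30) − (-0.05)(-0.20)] = 0.3100
  C_31 = (-0.05)(-0.35) − (-0.15)(0.90) = 0.1525
  C_32 = −[(1.00)(-0.35) − (-0.15)(-0.10)] = 0.3650
  C_33 = (1.00)(0.90) − (-0.05)(-0.10) = 0.8950
det(I−A) = Σ_j (I−A)_1j·C_1j = (1.00)(0.7950) + (-0.05)(0.1700) + (-0.15)(0.2100) = 0.7550
adj(I−A) = Cᵀ =
  [ 0.7950   0.0950   0.1525]
  [ 0.1700   0.9700   0.3650]
  [ 0.2100   0.3100   0.8950]
(I − A)⁻¹ = adj(I−A) / det(I−A) ≈
  [   1.0530     0.1258     0.2020]
  [   0.2252     1.2848     0.4834]
  [   0.2781     0.4106     1.1854]
Δx = (I − A)⁻¹ Δd with Δd having +40 in the Plastics component and 0 elsewhere.
So Δx_U = L_UP · (+40), where L_UP = adj(I−A)_UP / det(I−A) = 0.1700 / 0.7550.
Δx_U = 0.1700 × (+40) / 0.7550 = 6.80 / 0.7550 ≈ 9.0.

Δx_U = 9.0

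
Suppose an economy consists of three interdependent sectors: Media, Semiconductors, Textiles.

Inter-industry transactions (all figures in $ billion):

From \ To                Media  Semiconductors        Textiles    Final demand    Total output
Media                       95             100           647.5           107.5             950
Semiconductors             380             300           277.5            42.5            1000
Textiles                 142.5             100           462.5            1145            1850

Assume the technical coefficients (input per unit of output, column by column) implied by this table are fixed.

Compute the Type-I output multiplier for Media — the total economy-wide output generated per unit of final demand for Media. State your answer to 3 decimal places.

Technical coefficients a_ij = z_ij / X_j:
  a_11 = 95/950 = 0.10, a_21 = 380/950 = 0.40, a_31 = 142.5/950 = 0.15
  a_12 = 100/1000 = 0.10, a_22 = 300/1000 = 0.30, a_32 = 100/1000 = 0.10
  a_13 = 647.5/1850 = 0.35, a_23 = 277.5/1850 = 0.15, a_33 = 462.5/1850 = 0.25
I − A =
  [   0.90    -0.10    -0.35]
  [  -0.40     0.70    -0.15]
  [  -0.15    -0.10     0.75]
Cofactors of I−A, C_ij = (−1)^(i+j)·(minor ij) (rows/columns in the sector order above):
  C_11 = (0.70)(0.75) − (-0.15)(-0.10) = 0.5100
  C_12 = −[(-0.40)(0.75) − (-0.15)(-0.15)] = 0.3225
  C_13 = (-0.40)(-0.10) − (0.70)(-0.15) = 0.1450
  C_21 = −[(-0.10)(0.75) − (-0.35)(-0.10)] = 0.1100
  C_22 = (0.90)(0.75) − (-0.35)(-0.15) = 0.6225
  C_23 = −[(0.90)(-0.10) − (-0.10)(-0.15)] = 0.1050
  C_31 = (-0.10)(-0.15) − (-0.35)(0.70) = 0.2600
  C_32 = −[(0.90)(-0.15) − (-0.35)(-0.40)] = 0.2750
  C_33 = (0.90)(0.70) − (-0.10)(-0.40) = 0.5900
det(I−A) = Σ_j (I−A)_1j·C_1j = (0.90)(0.5100) + (-0.10)(0.3225) + (-0.35)(0.1450) = 0.3760
adj(I−A) = Cᵀ =
  [ 0.5100   0.1100   0.2600]
  [ 0.3225   0.6225   0.2750]
  [ 0.1450   0.1050   0.5900]
(I − A)⁻¹ = adj(I−A) / det(I−A) ≈
  [   1.3564     0.2926     0.6915]
  [   0.8577     1.6556     0.7314]
  [   0.3856     0.2793     1.5691]
The output multiplier for sector j is the column-j sum of the Leontief inverse (I − A)⁻¹ = adj(I−A) / det(I−A).
Column 1 of adj(I−A): (0.5100, 0.3225, 0.1450); det(I−A) = 0.3760.
m_1 = (0.5100 + 0.3225 + 0.1450) / 0.3760 = 0.9775 / 0.3760 ≈ 2.600.

m_1 = 2.600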